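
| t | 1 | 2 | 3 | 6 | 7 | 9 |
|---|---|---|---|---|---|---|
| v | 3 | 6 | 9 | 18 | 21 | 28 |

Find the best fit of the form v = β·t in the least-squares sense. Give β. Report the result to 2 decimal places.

From the data, Σt·t = 180.
Moment sums: Σt·v = 549.
Normal equations: [[180]]·[β]ᵀ = [549]ᵀ.
β = 549/180 = 3.05.

β = 3.05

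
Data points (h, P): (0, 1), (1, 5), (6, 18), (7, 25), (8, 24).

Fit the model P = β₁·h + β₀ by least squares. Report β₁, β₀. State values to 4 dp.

β₁ = 2.9850, β₀ = 1.4662

Sums needed: Σh·h = 150, Σh = 22, Σ1 = 5.
And Σh·P = 480, ΣP = 73.
Normal equations: [[150, 22]; [22, 5]]·[β₁, β₀]ᵀ = [480, 73]ᵀ.
Eliminating β₀: 5·(row 1) − 22·(row 2) gives 266·β₁ = 5·480 − 22·73 = 794, so β₁ = 397/133.
Then β₀ = (73 − 22·(397/133))/5 = 195/133.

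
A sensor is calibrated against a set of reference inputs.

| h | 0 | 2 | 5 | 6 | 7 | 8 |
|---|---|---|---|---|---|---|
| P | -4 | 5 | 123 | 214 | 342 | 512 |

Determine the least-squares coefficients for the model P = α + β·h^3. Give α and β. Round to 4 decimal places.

α = -3.3599, β = 1.0068

Setting ∂/∂α … = 0 gives: 6·α + 1204·β = 1192;  1204·α + 442138·β = 441089.
(Σ1 = 6, Σh^3 = 1204, Σh^3·h^3 = 442138, ΣP = 1192, Σh^3·P = 441089.)
Δ = 6·442138 − 1204² = 1203212.
α = (1192·442138 − 1204·441089)/1203212 = -1010665/300803; β = (6·441089 − 1204·1192)/1203212 = 605683/601606.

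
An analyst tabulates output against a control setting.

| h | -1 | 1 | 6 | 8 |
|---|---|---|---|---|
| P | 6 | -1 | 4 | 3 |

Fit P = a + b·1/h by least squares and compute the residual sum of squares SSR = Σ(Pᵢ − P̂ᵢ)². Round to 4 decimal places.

SSR = 2.9083

Forming AᵀA = [[4, 7/24]; [7/24, 1177/576]] and AᵀP = [12, -143/24]ᵀ gives AᵀA·[a, b]ᵀ = AᵀP.
det = 4·(1177/576) − (7/24)² = 1553/192.
a = (12·(1177/576) − (7/24)·(-143/24))/(1553/192) = 15125/4659; b = (4·(-143/24) − (7/24)·12)/(1553/192) = -5248/1553.
Residuals: -2915/4659, -4040/4659, 2045/1553, 820/4659; SSR = 13550/4659.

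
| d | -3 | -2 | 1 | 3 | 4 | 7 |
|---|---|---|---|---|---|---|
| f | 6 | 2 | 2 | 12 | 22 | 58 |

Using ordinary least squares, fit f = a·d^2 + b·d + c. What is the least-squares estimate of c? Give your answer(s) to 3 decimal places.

Sums needed: Σd^2·d^2 = 2836, Σd^2·d = 400, Σd^2 = 88, Σd·d = 88, Σd = 10, Σ1 = 6.
Right-hand side: Σd^2·f = 3366, Σd·f = 510, Σf = 102.
Solving the 3×3 system (Gaussian elimination) gives a = 11815/11514, b = 340/303, c = 153/1919.

c = 0.080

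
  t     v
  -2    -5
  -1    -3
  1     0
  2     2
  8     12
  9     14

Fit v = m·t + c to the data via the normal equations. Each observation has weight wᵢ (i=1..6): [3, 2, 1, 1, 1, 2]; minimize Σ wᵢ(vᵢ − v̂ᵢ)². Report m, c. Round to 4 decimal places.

m = 1.7118, c = -1.4948

Normal-equation sums: Σwᵢ·t·t = 245, Σwᵢ·t = 21, Σwᵢ·1 = 10.
And Σwᵢ·t·v = 388, Σwᵢ·v = 21.
So MᵀWM·[m, c]ᵀ = MᵀWv: [[245, 21]; [21, 10]]·[m, c]ᵀ = [388, 21]ᵀ.
det = 245·10 − 21² = 2009.
m = (388·10 − 21·21)/2009 = 3439/2009; c = (245·21 − 21·388)/2009 = -429/287.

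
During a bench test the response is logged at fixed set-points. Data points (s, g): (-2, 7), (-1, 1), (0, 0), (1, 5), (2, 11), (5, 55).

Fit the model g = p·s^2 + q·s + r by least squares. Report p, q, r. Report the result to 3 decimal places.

p = 1.941, q = 1.139, r = 0.893

The normal system XᵀX·[p, q, r]ᵀ = Xᵀg is [[659, 125, 35]; [125, 35, 5]; [35, 5, 6]]·[p, q, r]ᵀ = [1453, 287, 79]ᵀ.
Inverting the 3×3 Gram matrix, [p, q, r]ᵀ = [2819/1452, 8267/7260, 108/121]ᵀ.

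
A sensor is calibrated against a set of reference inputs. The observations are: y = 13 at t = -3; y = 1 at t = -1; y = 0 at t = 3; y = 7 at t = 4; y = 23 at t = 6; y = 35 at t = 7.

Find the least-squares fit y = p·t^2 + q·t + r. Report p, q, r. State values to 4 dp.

p = 1.0563, q = -2.0519, r = -2.4883

Entries of XᵀX: Σt^2·t^2 = 4116, Σt^2·t = 622, Σt^2 = 120, Σt·t = 120, Σt = 16, Σ1 = 6.
Moment sums: Σt^2·y = 2773, Σt·y = 371, Σy = 79.
Inverting the 3×3 Gram matrix, [p, q, r]ᵀ = [21919/20750, -42577/20750, -51633/20750]ᵀ.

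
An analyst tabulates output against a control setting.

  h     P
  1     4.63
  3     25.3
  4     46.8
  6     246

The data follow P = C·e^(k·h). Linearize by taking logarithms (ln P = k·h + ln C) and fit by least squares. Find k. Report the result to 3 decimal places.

k = 0.788

Let Y = ln P. Fitting Y = k·h + ln C by least squares:
XᵀX = [[62.0000, 14.0000]; [14.0000, 4]], rhs = [59.6405, 14.1146]ᵀ  (here Σh = 14.0000, Σ(h)² = 62.0000, Σln P = 14.1146, Σh·ln P = 59.6405).
Δ = 62.0000·4 − (14.0000)² = 52.0000; k = (59.6405·4 − 14.0000·14.1146)/52.0000 = 0.78765, ln C = (62.0000·14.1146 − 14.0000·59.6405)/52.0000 = 0.77186.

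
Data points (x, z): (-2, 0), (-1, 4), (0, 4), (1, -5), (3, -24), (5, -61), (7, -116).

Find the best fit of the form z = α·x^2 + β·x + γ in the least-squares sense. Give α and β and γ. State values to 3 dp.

α = -1.987, β = -2.945, γ = 2.448

The normal system MᵀM·[α, β, γ]ᵀ = Mᵀz is [[3125, 487, 89]; [487, 89, 13]; [89, 13, 7]]·[α, β, γ]ᵀ = [-7426, -1198, -198]ᵀ.
Inverting the 3×3 Gram matrix, [α, β, γ]ᵀ = [-89672/45129, -132926/45129, 36824/15043]ᵀ.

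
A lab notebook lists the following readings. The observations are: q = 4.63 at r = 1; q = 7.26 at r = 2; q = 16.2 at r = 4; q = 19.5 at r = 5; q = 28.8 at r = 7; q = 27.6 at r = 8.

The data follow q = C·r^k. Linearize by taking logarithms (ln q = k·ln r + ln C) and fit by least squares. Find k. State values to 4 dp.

k = 0.9258

Linearized form: ln q = k·ln r + ln C. From the 6 transformed points,
Σln r = 7.7142, Σ(ln r)² = 13.1032, Σln q = 15.9486, Σln r·ln q = 23.4538.
Equations: 13.1032·k + 7.7142·ln C = 23.4538;  7.7142·k + 6·ln C = 15.9486.
Slope k = (n·Σln r·ln q − Σln r·Σln q)/(n·Σ(ln r)² − (Σln r)²) = (6·23.4538 − 7.7142·15.9486)/19.1098 = 0.92581; ln C = (Σln q − k·Σln r)/n = 1.46777.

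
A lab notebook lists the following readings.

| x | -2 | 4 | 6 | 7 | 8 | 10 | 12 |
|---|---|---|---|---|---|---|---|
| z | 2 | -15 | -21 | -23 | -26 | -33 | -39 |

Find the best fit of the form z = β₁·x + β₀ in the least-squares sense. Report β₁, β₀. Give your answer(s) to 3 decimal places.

β₁ = -2.915, β₀ = -3.406

Entries of AᵀA: Σx·x = 413, Σx = 45, Σ1 = 7.
And Σx·z = -1357, Σz = -155.
So AᵀA·[β₁, β₀]ᵀ = Aᵀz: [[413, 45]; [45, 7]]·[β₁, β₀]ᵀ = [-1357, -155]ᵀ.
det = 413·7 − 45² = 866.
β₁ = ((-1357)·7 − 45·(-155))/866 = -1262/433; β₀ = (413·(-155) − 45·(-1357))/866 = -1475/433.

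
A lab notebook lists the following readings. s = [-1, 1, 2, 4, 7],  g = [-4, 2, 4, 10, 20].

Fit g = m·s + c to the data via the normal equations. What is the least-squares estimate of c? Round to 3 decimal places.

Sums needed: Σs·s = 71, Σs = 13, Σ1 = 5.
Right-hand side: Σs·g = 194, Σg = 32.
So XᵀX·[m, c]ᵀ = Xᵀg: [[71, 13]; [13, 5]]·[m, c]ᵀ = [194, 32]ᵀ.
Δ = 71·5 − 13² = 186.
m = (194·5 − 13·32)/186 = 277/93; c = (71·32 − 13·194)/186 = -125/93.

c = -1.344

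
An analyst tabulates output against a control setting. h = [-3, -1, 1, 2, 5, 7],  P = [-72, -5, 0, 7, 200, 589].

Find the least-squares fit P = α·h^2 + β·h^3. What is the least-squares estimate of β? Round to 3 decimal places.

XᵀX·[α, β]ᵀ = XᵀP reads: 3125·α + 19721·β = 33236;  19721·α + 134069·β = 229032.
Determinant 3125·134069 − 19721² = 30047784.
α = (33236·134069 − 19721·229032)/30047784 = -1169669/577842; β = (3125·229032 − 19721·33236)/30047784 = 15069461/7511946.

β = 2.006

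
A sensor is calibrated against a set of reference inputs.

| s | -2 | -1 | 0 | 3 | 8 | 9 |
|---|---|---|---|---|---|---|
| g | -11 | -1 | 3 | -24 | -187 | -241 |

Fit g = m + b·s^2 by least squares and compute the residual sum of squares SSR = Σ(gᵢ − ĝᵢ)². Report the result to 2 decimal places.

SSR = 8.07

Entries of MᵀM: Σ1 = 6, Σs^2 = 159, Σs^2·s^2 = 10755.
Right-hand side: Σg = -461, Σs^2·g = -31750.
Eliminating b: 10755·(row 1) − 159·(row 2) gives 39249·m = 10755·(-461) − 159·(-31750) = 90195, so m = 4295/1869.
Then b = ((-31750) − 159·(4295/1869))/10755 = -5581/1869.
Residuals: -2530/1869, -583/1869, 1312/1869, 154/267, 3386/1869, -2663/1869; SSR = 718/89.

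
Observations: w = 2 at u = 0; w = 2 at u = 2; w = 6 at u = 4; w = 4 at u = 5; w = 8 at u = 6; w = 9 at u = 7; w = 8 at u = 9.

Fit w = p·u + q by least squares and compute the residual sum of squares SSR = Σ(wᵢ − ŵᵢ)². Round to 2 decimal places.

SSR = 11.62

With design matrix A, AᵀA = [[211, 33]; [33, 7]] and Aᵀw = [231, 39]ᵀ.
Δ = 211·7 − 33² = 388.
p = (231·7 − 33·39)/388 = 165/194; q = (211·39 − 33·231)/388 = 303/194.
Residuals: 85/194, -245/194, 201/194, -176/97, 259/194, 144/97, -118/97; SSR = 1127/97.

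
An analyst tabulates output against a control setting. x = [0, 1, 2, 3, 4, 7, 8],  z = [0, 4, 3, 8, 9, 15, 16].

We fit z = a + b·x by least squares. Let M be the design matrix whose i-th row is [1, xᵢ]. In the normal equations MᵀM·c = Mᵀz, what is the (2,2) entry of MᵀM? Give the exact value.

143

Row 2 ↔ basis x, column 2 ↔ basis x, so (MᵀM)_{2,2} = Σᵢ (x)·(x) = (0)·(0) + (1)·(1) + (2)·(2) + (3)·(3) + (4)·(4) + (7)·(7) + (8)·(8) = 143.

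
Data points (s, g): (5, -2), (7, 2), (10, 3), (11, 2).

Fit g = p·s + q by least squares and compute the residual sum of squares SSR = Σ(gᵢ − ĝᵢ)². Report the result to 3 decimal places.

The normal system MᵀM·[p, q]ᵀ = Mᵀg is [[295, 33]; [33, 4]]·[p, q]ᵀ = [56, 5]ᵀ.
Eliminating q: 4·(row 1) − 33·(row 2) gives 91·p = 4·56 − 33·5 = 59, so p = 59/91.
Then q = (5 − 33·(59/91))/4 = -373/91.
Residuals: -8/7, 142/91, 8/13, -94/91; SSR = 472/91.

SSR = 5.187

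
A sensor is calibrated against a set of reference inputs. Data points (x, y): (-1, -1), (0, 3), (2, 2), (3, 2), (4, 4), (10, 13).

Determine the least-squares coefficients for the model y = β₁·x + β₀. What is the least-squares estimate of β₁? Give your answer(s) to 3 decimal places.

MᵀM·[β₁, β₀]ᵀ = Mᵀy reads: 130·β₁ + 18·β₀ = 157;  18·β₁ + 6·β₀ = 23.
det = 130·6 − 18² = 456.
β₁ = (157·6 − 18·23)/456 = 22/19; β₀ = (130·23 − 18·157)/456 = 41/114.

β₁ = 1.158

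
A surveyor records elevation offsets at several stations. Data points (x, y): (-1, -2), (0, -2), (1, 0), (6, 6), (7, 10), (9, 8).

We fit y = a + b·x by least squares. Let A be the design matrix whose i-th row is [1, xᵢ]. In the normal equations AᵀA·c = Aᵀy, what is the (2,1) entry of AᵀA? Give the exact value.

Row 2 ↔ basis x, column 1 ↔ basis 1, so (AᵀA)_{2,1} = Σᵢ x = (-1)·(1) + (0)·(1) + (1)·(1) + (6)·(1) + (7)·(1) + (9)·(1) = 22.

22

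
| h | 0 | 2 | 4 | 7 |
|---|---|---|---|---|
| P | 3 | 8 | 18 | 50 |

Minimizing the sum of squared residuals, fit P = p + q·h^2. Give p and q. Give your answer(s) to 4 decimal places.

Setting ∂/∂p … = 0 gives: 4·p + 69·q = 79;  69·p + 2673·q = 2770.
(Σ1 = 4, Σh^2 = 69, Σh^2·h^2 = 2673, ΣP = 79, Σh^2·P = 2770.)
Determinant 4·2673 − 69² = 5931.
p = (79·2673 − 69·2770)/5931 = 6679/1977; q = (4·2770 − 69·79)/5931 = 5629/5931.

p = 3.3784, q = 0.9491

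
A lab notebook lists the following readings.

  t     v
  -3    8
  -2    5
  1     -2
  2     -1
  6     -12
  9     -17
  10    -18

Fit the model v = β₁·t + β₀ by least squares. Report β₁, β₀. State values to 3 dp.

With design matrix M, MᵀM = [[235, 23]; [23, 7]] and Mᵀv = [-443, -37]ᵀ.
Δ = 235·7 − 23² = 1116.
β₁ = ((-443)·7 − 23·(-37))/1116 = -125/62; β₀ = (235·(-37) − 23·(-443))/1116 = 83/62.

β₁ = -2.016, β₀ = 1.339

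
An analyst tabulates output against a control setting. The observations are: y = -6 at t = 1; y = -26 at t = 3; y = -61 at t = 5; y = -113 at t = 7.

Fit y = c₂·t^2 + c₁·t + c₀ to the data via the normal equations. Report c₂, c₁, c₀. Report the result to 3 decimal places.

The normal system AᵀA·[c₂, c₁, c₀]ᵀ = Aᵀy is [[3108, 496, 84]; [496, 84, 16]; [84, 16, 4]]·[c₂, c₁, c₀]ᵀ = [-7302, -1180, -206]ᵀ.
Row-reducing yields c₂ = -2, c₁ = -9/5, c₀ = -23/10.

c₂ = -2.000, c₁ = -1.800, c₀ = -2.300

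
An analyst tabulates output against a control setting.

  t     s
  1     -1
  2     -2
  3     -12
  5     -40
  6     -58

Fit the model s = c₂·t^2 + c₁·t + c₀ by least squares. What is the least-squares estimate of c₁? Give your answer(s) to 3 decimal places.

c₁ = 2.291

From the data, Σt^2·t^2 = 2019, Σt^2·t = 377, Σt^2 = 75, Σt·t = 75, Σt = 17, Σ1 = 5.
Right-hand side: Σt^2·s = -3205, Σt·s = -589, Σs = -113.
Inverting the 3×3 Gram matrix, [c₂, c₁, c₀]ᵀ = [-1233/616, 1411/616, -4/11]ᵀ.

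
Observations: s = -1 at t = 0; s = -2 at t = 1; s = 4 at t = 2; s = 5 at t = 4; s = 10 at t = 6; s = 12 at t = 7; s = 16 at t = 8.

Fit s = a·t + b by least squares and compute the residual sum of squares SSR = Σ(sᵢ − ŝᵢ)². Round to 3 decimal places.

SSR = 12.808

The normal equations are: 170·a + 28·b = 298;  28·a + 7·b = 44.
(Σt·t = 170, Σt = 28, Σ1 = 7, Σt·s = 298, Σs = 44.)
Δ = 170·7 − 28² = 406.
a = (298·7 − 28·44)/406 = 61/29; b = (170·44 − 28·298)/406 = -432/203.
Residuals: 229/203, -401/203, 390/203, -9/7, -100/203, -121/203, 264/203; SSR = 2600/203.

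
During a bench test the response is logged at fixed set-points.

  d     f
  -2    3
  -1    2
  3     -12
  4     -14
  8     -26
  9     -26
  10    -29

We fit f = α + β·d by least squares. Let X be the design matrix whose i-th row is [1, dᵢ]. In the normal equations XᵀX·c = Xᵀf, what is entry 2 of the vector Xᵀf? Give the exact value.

-832

Entry 2 ↔ basis d, so (Xᵀf)_{2} = Σᵢ (d)·fᵢ = (-2)·(3) + (-1)·(2) + (3)·(-12) + (4)·(-14) + (8)·(-26) + (9)·(-26) + (10)·(-29) = -832.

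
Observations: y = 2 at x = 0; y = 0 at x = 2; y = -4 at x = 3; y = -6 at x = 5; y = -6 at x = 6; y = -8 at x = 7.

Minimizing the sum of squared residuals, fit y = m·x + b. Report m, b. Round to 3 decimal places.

m = -1.426, b = 1.799

With design matrix M, MᵀM = [[123, 23]; [23, 6]] and Mᵀy = [-134, -22]ᵀ.
Δ = 123·6 − 23² = 209.
m = ((-134)·6 − 23·(-22))/209 = -298/209; b = (123·(-22) − 23·(-134))/209 = 376/209.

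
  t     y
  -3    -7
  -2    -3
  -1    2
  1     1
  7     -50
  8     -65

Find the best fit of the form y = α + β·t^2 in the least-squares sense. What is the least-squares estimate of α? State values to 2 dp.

α = 2.18

Forming XᵀX = [[6, 128]; [128, 6596]] and Xᵀy = [-122, -6682]ᵀ gives XᵀX·[α, β]ᵀ = Xᵀy.
Determinant 6·6596 − 128² = 23192.
α = ((-122)·6596 − 128·(-6682))/23192 = 6323/2899; β = (6·(-6682) − 128·(-122))/23192 = -6119/5798.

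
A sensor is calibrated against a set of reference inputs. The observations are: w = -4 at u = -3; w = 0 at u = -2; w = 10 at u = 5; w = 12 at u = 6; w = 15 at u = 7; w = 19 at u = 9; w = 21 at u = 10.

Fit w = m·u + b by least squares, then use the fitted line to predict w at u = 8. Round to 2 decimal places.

Compute the Gram sums: Σu·u = 304, Σu = 32, Σ1 = 7.
And Σu·w = 620, Σw = 73.
Normal equations: [[304, 32]; [32, 7]]·[m, b]ᵀ = [620, 73]ᵀ.
Δ = 304·7 − 32² = 1104.
m = (620·7 − 32·73)/1104 = 167/92; b = (304·73 − 32·620)/1104 = 49/23.
At u = 8: ŵ = (167/92)·(8) + (49/23)·(1) = 383/23.

ŵ = 16.65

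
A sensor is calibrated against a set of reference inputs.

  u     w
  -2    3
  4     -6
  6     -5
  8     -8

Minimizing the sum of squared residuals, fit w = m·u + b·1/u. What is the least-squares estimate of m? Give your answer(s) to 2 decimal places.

m = -0.93

Normal-equation sums: Σu·u = 120, Σu·1/u = 4, Σ1/u·1/u = 205/576.
Moment sums: Σu·w = -124, Σ1/u·w = -29/6.
So MᵀM·[m, b]ᵀ = Mᵀw: [[120, 4]; [4, 205/576]]·[m, b]ᵀ = [-124, -29/6]ᵀ.
Eliminating b: (205/576)·(row 1) − 4·(row 2) gives (641/24)·m = (205/576)·(-124) − 4·(-29/6) = -3571/144, so m = -3571/3846.
Then b = ((-29/6) − 4·(-3571/3846))/(205/576) = -2016/641.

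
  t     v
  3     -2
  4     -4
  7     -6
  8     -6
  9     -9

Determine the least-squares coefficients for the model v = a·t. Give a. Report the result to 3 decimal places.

a = -0.881

Sums needed: Σt·t = 219.
Right-hand side: Σt·v = -193.
Normal equations: [[219]]·[a]ᵀ = [-193]ᵀ.
Hence a = -193 / 219 ≈ -0.881279.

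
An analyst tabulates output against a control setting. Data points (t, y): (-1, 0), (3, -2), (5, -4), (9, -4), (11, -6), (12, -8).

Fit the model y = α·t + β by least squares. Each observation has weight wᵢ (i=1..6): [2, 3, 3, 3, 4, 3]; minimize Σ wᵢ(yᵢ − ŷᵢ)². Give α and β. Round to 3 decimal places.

From the data, Σwᵢ·t·t = 1263, Σwᵢ·t = 129, Σwᵢ·1 = 18.
For XᵀWy: Σwᵢ·t·y = -738, Σwᵢ·y = -78.
Eliminating β: 18·(row 1) − 129·(row 2) gives 6093·α = 18·(-738) − 129·(-78) = -3222, so α = -358/677.
Then β = ((-78) − 129·(-358/677))/18 = -368/677.

α = -0.529, β = -0.544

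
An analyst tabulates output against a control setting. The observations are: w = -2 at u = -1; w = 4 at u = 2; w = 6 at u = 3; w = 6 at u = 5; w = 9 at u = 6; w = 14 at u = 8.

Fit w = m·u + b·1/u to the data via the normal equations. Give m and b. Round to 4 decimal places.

m = 1.5831, b = 0.6587

Forming XᵀX = [[139, 6]; [6, 20801/14400]] and Xᵀw = [224, 209/20]ᵀ gives XᵀX·[m, b]ᵀ = Xᵀw.
Eliminating b: (20801/14400)·(row 1) − 6·(row 2) gives (2372939/14400)·m = (20801/14400)·224 − 6·(209/20) = 58696/225, so m = 3756544/2372939.
Then b = ((209/20) − 6·(3756544/2372939))/(20801/14400) = 1563120/2372939.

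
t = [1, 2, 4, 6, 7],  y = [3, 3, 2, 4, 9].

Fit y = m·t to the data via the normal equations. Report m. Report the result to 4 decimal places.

Forming AᵀA = [[106]] and Aᵀy = [104]ᵀ gives AᵀA·[m]ᵀ = Aᵀy.
Hence m = 104 / 106 ≈ 0.981132.

m = 0.9811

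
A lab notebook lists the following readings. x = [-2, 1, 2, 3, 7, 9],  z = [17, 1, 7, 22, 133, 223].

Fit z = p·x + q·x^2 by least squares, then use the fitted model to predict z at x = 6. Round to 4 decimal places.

ẑ = 95.3422

AᵀA·[p, q]ᵀ = Aᵀz reads: 148·p + 1100·q = 2985;  1100·p + 9076·q = 24875.
(Σx·x = 148, Σx·x^2 = 1100, Σx^2·x^2 = 9076, Σx·z = 2985, Σx^2·z = 24875.)
Eliminating q: 9076·(row 1) − 1100·(row 2) gives 133248·p = 9076·2985 − 1100·24875 = -270640, so p = -16915/8328.
Then q = (24875 − 1100·(-16915/8328))/9076 = 24875/8328.
At x = 6: ẑ = (-16915/8328)·(6) + (24875/8328)·(36) = 132335/1388.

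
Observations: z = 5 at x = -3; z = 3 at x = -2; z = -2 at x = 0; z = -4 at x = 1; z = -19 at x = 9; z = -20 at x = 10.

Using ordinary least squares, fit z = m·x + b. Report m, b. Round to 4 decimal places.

Compute the Gram sums: Σx·x = 195, Σx = 15, Σ1 = 6.
Moment sums: Σx·z = -396, Σz = -37.
So AᵀA·[m, b]ᵀ = Aᵀz: [[195, 15]; [15, 6]]·[m, b]ᵀ = [-396, -37]ᵀ.
det = 195·6 − 15² = 945.
m = ((-396)·6 − 15·(-37))/945 = -607/315; b = (195·(-37) − 15·(-396))/945 = -85/63.

m = -1.9270, b = -1.3492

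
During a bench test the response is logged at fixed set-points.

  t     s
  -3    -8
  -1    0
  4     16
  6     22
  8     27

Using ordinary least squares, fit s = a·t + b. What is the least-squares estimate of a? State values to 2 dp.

a = 3.18

The normal equations are: 126·a + 14·b = 436;  14·a + 5·b = 57.
Eliminating b: 5·(row 1) − 14·(row 2) gives 434·a = 5·436 − 14·57 = 1382, so a = 691/217.
Then b = (57 − 14·(691/217))/5 = 77/31.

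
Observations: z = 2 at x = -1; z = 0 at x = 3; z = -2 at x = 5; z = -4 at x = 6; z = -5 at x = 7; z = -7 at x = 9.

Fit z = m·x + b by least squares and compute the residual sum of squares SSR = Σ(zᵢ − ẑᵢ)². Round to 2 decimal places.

SSR = 2.55

MᵀM·[m, b]ᵀ = Mᵀz reads: 201·m + 29·b = -134;  29·m + 6·b = -16.
(Σx·x = 201, Σx = 29, Σ1 = 6, Σx·z = -134, Σz = -16.)
Determinant 201·6 − 29² = 365.
m = ((-134)·6 − 29·(-16))/365 = -68/73; b = (201·(-16) − 29·(-134))/365 = 134/73.
Residuals: -56/73, 70/73, 60/73, -18/73, -23/73, -33/73; SSR = 186/73.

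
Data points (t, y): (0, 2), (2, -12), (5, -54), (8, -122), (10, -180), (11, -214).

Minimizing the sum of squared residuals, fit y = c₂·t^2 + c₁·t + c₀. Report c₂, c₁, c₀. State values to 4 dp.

c₂ = -1.3957, c₁ = -4.2842, c₀ = 2.0823

With design matrix X, XᵀX = [[29378, 2976, 314]; [2976, 314, 36]; [314, 36, 6]] and Xᵀy = [-53100, -5424, -580]ᵀ.
Row-reducing yields c₂ = -5696/4081, c₁ = -17484/4081, c₀ = 1214/583.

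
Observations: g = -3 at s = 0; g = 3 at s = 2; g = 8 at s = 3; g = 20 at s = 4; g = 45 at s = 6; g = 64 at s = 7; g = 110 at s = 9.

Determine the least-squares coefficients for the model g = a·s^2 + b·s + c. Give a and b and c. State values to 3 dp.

AᵀA·[a, b, c]ᵀ = Aᵀg reads: 10611·a + 1387·b + 195·c = 14070;  1387·a + 195·b + 31·c = 1818;  195·a + 31·b + 7·c = 247.
Inverting the 3×3 Gram matrix, [a, b, c]ᵀ = [62803/43604, -22479/43604, -2531/991]ᵀ.

a = 1.440, b = -0.516, c = -2.554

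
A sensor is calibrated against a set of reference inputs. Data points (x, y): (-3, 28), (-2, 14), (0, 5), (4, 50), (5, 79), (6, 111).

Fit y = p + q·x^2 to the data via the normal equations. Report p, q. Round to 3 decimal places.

The normal equations are: 6·p + 90·q = 287;  90·p + 2274·q = 7079.
(Σ1 = 6, Σx^2 = 90, Σx^2·x^2 = 2274, Σy = 287, Σx^2·y = 7079.)
Δ = 6·2274 − 90² = 5544.
p = (287·2274 − 90·7079)/5544 = 647/231; q = (6·7079 − 90·287)/5544 = 1387/462.

p = 2.801, q = 3.002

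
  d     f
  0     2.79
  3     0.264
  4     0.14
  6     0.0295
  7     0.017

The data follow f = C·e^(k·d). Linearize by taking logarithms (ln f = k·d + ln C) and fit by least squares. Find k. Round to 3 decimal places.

Linearized form: ln f = k·d + ln C. From the 5 transformed points,
Σd = 20.0000, Σ(d)² = 110.0000, Σln f = -9.8698, Σd·ln f = -61.5219.
Equations: 110.0000·k + 20.0000·ln C = -61.5219;  20.0000·k + 5·ln C = -9.8698.
Δ = 110.0000·5 − (20.0000)² = 150.0000; k = (-61.5219·5 − 20.0000·-9.8698)/150.0000 = -0.73476, ln C = (110.0000·-9.8698 − 20.0000·-61.5219)/150.0000 = 0.96507.

k = -0.735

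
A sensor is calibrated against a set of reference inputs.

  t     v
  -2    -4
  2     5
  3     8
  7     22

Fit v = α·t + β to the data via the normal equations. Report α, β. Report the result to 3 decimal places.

α = 2.890, β = 0.524

Normal-equation sums: Σt·t = 66, Σt = 10, Σ1 = 4.
For Mᵀv: Σt·v = 196, Σv = 31.
So MᵀM·[α, β]ᵀ = Mᵀv: [[66, 10]; [10, 4]]·[α, β]ᵀ = [196, 31]ᵀ.
det = 66·4 − 10² = 164.
α = (196·4 − 10·31)/164 = 237/82; β = (66·31 − 10·196)/164 = 43/82.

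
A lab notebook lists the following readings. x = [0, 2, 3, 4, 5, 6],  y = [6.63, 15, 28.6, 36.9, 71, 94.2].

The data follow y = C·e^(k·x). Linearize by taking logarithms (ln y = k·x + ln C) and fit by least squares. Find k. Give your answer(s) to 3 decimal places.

Linearized form: ln y = k·x + ln C. From the 6 transformed points,
Σx = 20.0000, Σ(x)² = 90.0000, Σln y = 20.3694, Σx·ln y = 78.4951.
Equations: 90.0000·k + 20.0000·ln C = 78.4951;  20.0000·k + 6·ln C = 20.3694.
Slope k = (n·Σx·ln y − Σx·Σln y)/(n·Σ(x)² − (Σx)²) = (6·78.4951 − 20.0000·20.3694)/140.0000 = 0.45416; ln C = (Σln y − k·Σx)/n = 1.88101.

k = 0.454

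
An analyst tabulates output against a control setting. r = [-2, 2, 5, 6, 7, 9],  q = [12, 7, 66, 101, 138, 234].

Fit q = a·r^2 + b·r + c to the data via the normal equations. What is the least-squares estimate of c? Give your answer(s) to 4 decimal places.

c = -2.9286

The normal equations are: 10915·a + 1413·b + 199·c = 31078;  1413·a + 199·b + 27·c = 3998;  199·a + 27·b + 6·c = 558.
(Σr^2·r^2 = 10915, Σr^2·r = 1413, Σr^2 = 199, Σr·r = 199, Σr = 27, Σ1 = 6, Σr^2·q = 31078, Σr·q = 3998, Σq = 558.)
Inverting the 3×3 Gram matrix, [a, b, c]ᵀ = [61419/19978, -134003/99890, -146267/49945]ᵀ.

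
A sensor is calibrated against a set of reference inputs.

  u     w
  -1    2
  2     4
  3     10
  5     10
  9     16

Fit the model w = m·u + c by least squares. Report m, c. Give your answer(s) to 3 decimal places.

Compute the Gram sums: Σu·u = 120, Σu = 18, Σ1 = 5.
And Σu·w = 230, Σw = 42.
AᵀA·[m, c]ᵀ = Aᵀw becomes [[120, 18]; [18, 5]]·[m, c]ᵀ = [230, 42]ᵀ.
det = 120·5 − 18² = 276.
m = (230·5 − 18·42)/276 = 197/138; c = (120·42 − 18·230)/276 = 75/23.

m = 1.428, c = 3.261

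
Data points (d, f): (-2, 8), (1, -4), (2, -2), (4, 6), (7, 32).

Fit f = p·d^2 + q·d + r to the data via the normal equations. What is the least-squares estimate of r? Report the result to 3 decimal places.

r = -1.480

With design matrix A, AᵀA = [[2690, 408, 74]; [408, 74, 12]; [74, 12, 5]] and Aᵀf = [1684, 224, 40]ᵀ.
Inverting the 3×3 Gram matrix, [p, q, r]ᵀ = [8278/7917, -6592/2639, -404/273]ᵀ.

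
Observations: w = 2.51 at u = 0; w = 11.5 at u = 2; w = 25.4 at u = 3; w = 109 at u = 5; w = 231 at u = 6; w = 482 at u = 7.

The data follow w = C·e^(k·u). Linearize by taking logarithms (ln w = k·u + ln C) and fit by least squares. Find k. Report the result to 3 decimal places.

k = 0.750

Linearized form: ln w = k·u + ln C. From the 6 transformed points,
Σu = 23.0000, Σ(u)² = 123.0000, Σln w = 22.9091, Σu·ln w = 113.9458.
Equations: 123.0000·k + 23.0000·ln C = 113.9458;  23.0000·k + 6·ln C = 22.9091.
Solving (det = 209.0000): k = 0.75008, ln C = 0.94289.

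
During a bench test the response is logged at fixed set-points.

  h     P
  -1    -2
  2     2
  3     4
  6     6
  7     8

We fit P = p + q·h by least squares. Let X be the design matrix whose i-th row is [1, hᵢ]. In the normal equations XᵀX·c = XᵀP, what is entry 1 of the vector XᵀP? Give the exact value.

18

Entry 1 ↔ basis 1, so (XᵀP)_{1} = Σᵢ Pᵢ = (1)·(-2) + (1)·(2) + (1)·(4) + (1)·(6) + (1)·(8) = 18.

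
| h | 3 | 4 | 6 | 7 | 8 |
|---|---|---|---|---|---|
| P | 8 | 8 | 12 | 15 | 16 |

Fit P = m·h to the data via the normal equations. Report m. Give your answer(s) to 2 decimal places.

Forming XᵀX = [[174]] and XᵀP = [361]ᵀ gives XᵀX·[m]ᵀ = XᵀP.
Hence m = 361 / 174 ≈ 2.07471.

m = 2.07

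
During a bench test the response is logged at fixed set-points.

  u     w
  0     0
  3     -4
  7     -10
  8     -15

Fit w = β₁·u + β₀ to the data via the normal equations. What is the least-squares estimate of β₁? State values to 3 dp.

Compute the Gram sums: Σu·u = 122, Σu = 18, Σ1 = 4.
And Σu·w = -202, Σw = -29.
So MᵀM·[β₁, β₀]ᵀ = Mᵀw: [[122, 18]; [18, 4]]·[β₁, β₀]ᵀ = [-202, -29]ᵀ.
Δ = 122·4 − 18² = 164.
β₁ = ((-202)·4 − 18·(-29))/164 = -143/82; β₀ = (122·(-29) − 18·(-202))/164 = 49/82.

β₁ = -1.744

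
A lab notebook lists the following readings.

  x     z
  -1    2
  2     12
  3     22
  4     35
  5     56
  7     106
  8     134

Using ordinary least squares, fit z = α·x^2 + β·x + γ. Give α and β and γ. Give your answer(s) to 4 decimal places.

Entries of MᵀM: Σx^2·x^2 = 7476, Σx^2·x = 1078, Σx^2 = 168, Σx·x = 168, Σx = 28, Σ1 = 7.
Right-hand side: Σx^2·z = 15978, Σx·z = 2322, Σz = 367.
MᵀM·[α, β, γ]ᵀ = Mᵀz becomes [[7476, 1078, 168]; [1078, 168, 28]; [168, 28, 7]]·[α, β, γ]ᵀ = [15978, 2322, 367]ᵀ.
Solving the 3×3 system (Gaussian elimination) gives α = 1957/1001, β = 1077/1001, γ = 1205/1001.

α = 1.9550, β = 1.0759, γ = 1.2038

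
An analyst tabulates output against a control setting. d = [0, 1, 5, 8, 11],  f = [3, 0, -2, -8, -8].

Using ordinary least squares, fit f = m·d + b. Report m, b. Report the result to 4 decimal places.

Compute the Gram sums: Σd·d = 211, Σd = 25, Σ1 = 5.
And Σd·f = -162, Σf = -15.
XᵀX·[m, b]ᵀ = Xᵀf becomes [[211, 25]; [25, 5]]·[m, b]ᵀ = [-162, -15]ᵀ.
Determinant 211·5 − 25² = 430.
m = ((-162)·5 − 25·(-15))/430 = -87/86; b = (211·(-15) − 25·(-162))/430 = 177/86.

m = -1.0116, b = 2.0581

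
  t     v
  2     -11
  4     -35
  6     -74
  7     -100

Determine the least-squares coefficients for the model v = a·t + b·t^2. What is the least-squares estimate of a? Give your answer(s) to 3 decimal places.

Normal-equation sums: Σt·t = 105, Σt·t^2 = 631, Σt^2·t^2 = 3969.
Moment sums: Σt·v = -1306, Σt^2·v = -8168.
XᵀX·[a, b]ᵀ = Xᵀv becomes [[105, 631]; [631, 3969]]·[a, b]ᵀ = [-1306, -8168]ᵀ.
det = 105·3969 − 631² = 18584.
a = ((-1306)·3969 − 631·(-8168))/18584 = -14753/9292; b = (105·(-8168) − 631·(-1306))/18584 = -16777/9292.

a = -1.588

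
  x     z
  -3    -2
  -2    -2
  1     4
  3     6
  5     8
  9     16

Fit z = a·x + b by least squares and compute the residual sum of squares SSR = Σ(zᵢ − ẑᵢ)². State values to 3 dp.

SSR = 3.874

Setting ∂/∂a … = 0 gives: 129·a + 13·b = 216;  13·a + 6·b = 30.
Eliminating b: 6·(row 1) − 13·(row 2) gives 605·a = 6·216 − 13·30 = 906, so a = 906/605.
Then b = (30 − 13·(906/605))/6 = 1062/605.
Residuals: 446/605, -92/121, 452/605, -30/121, -752/605, 464/605; SSR = 2344/605.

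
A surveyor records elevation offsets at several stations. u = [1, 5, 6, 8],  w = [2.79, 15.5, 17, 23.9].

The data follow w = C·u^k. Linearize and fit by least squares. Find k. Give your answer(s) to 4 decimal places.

k = 1.0307

Let Y = ln w. Fitting Y = k·ln u + ln C by least squares:
Σln u = 5.4806, Σ(ln u)² = 10.1248, Σln w = 9.7740, Σln u·ln w = 16.0875.
Normal system: [[10.1248, 5.4806]; [5.4806, 4]]·[k, ln C]ᵀ = [16.0875, 9.7740]ᵀ.
Solving (det = 10.4617): k = 1.03067, ln C = 1.03131.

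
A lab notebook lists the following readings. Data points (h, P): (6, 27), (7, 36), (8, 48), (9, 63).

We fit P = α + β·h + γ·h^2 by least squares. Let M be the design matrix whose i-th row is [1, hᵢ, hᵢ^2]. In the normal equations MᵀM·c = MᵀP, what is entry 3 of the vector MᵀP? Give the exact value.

Entry 3 ↔ basis h^2, so (MᵀP)_{3} = Σᵢ (h^2)·Pᵢ = (36)·(27) + (49)·(36) + (64)·(48) + (81)·(63) = 10911.

10911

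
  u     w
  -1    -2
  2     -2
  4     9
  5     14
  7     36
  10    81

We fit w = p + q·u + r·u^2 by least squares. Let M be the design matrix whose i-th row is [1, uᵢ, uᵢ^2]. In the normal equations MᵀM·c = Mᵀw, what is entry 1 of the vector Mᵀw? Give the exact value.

136

Entry 1 ↔ basis 1, so (Mᵀw)_{1} = Σᵢ wᵢ = (1)·(-2) + (1)·(-2) + (1)·(9) + (1)·(14) + (1)·(36) + (1)·(81) = 136.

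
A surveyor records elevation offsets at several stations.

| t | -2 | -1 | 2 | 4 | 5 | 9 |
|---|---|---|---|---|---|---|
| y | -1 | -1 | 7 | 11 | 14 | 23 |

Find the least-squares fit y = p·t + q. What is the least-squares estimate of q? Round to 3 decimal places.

q = 2.408

Entries of AᵀA: Σt·t = 131, Σt = 17, Σ1 = 6.
And Σt·y = 338, Σy = 53.
So AᵀA·[p, q]ᵀ = Aᵀy: [[131, 17]; [17, 6]]·[p, q]ᵀ = [338, 53]ᵀ.
Eliminating q: 6·(row 1) − 17·(row 2) gives 497·p = 6·338 − 17·53 = 1127, so p = 161/71.
Then q = (53 − 17·(161/71))/6 = 171/71.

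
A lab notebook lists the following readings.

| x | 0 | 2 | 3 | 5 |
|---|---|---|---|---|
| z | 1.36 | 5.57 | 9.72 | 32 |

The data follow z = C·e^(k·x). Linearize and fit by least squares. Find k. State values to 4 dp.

Linearized form: ln z = k·x + ln C. From the 4 transformed points,
AᵀA = [[38.0000, 10.0000]; [10.0000, 4]], rhs = [27.5860, 7.7648]ᵀ  (here Σx = 10.0000, Σ(x)² = 38.0000, Σln z = 7.7648, Σx·ln z = 27.5860).
Δ = 38.0000·4 − (10.0000)² = 52.0000; k = (27.5860·4 − 10.0000·7.7648)/52.0000 = 0.62877, ln C = (38.0000·7.7648 − 10.0000·27.5860)/52.0000 = 0.36927.

k = 0.6288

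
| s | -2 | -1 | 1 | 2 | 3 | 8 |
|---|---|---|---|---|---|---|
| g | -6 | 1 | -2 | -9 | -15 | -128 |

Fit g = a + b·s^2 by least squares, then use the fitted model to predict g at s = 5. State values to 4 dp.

ĝ = -49.0624

The normal equations are: 6·a + 83·b = -159;  83·a + 4211·b = -8388.
(Σ1 = 6, Σs^2 = 83, Σs^2·s^2 = 4211, Σg = -159, Σs^2·g = -8388.)
det = 6·4211 − 83² = 18377.
a = ((-159)·4211 − 83·(-8388))/18377 = 26655/18377; b = (6·(-8388) − 83·(-159))/18377 = -37131/18377.
At s = 5: ĝ = (26655/18377)·(1) + (-37131/18377)·(25) = -901620/18377.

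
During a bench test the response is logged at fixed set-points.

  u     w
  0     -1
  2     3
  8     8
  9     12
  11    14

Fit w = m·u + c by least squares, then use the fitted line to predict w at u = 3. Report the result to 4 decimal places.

ŵ = 3.3333

Entries of MᵀM: Σu·u = 270, Σu = 30, Σ1 = 5.
Moment sums: Σu·w = 332, Σw = 36.
So MᵀM·[m, c]ᵀ = Mᵀw: [[270, 30]; [30, 5]]·[m, c]ᵀ = [332, 36]ᵀ.
det = 270·5 − 30² = 450.
m = (332·5 − 30·36)/450 = 58/45; c = (270·36 − 30·332)/450 = -8/15.
At u = 3: ŵ = (58/45)·(3) + (-8/15)·(1) = 10/3.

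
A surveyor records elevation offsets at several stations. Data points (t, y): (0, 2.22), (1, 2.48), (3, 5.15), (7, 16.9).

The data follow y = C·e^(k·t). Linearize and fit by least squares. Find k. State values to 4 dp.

Taking logs, ln y = k·t + ln C, so regress ln y on t.
Σt = 11.0000, Σ(t)² = 59.0000, Σln y = 6.1721, Σt·ln y = 25.6164.
Normal system: [[59.0000, 11.0000]; [11.0000, 4]]·[k, ln C]ᵀ = [25.6164, 6.1721]ᵀ.
Solving (det = 115.0000): k = 0.30063, ln C = 0.71627.

k = 0.3006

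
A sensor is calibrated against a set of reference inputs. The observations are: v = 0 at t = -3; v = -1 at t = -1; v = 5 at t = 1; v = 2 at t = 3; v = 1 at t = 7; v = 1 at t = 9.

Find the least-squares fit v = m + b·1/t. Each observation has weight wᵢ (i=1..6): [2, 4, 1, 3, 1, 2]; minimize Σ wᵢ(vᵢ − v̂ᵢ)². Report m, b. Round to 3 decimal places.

Setting ∂/∂m … = 0 gives: 13·m + (-145/63)·b = 10;  (-145/63)·m + (22229/3969)·b = 716/63.
det = 13·(22229/3969) − (-145/63)² = 267952/3969.
m = (10·(22229/3969) − (-145/63)·(716/63))/(267952/3969) = 163055/133976; b = (13·(716/63) − (-145/63)·10)/(267952/3969) = 338877/133976.

m = 1.217, b = 2.529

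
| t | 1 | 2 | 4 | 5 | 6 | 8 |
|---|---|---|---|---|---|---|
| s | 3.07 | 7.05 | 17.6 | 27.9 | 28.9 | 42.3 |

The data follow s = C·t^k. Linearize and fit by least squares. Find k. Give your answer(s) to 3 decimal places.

With ln sᵢ as the transformed response and ln tᵢ as the regressor:
Over the data: Σln t = 7.5601, Σ(ln t)² = 12.5270, Σln s = 16.3799, Σln t·ln s = 24.5010.
Normal system: [[12.5270, 7.5601]; [7.5601, 6]]·[k, ln C]ᵀ = [24.5010, 16.3799]ᵀ.
Slope k = (n·Σln t·ln s − Σln t·Σln s)/(n·Σ(ln t)² − (Σln t)²) = (6·24.5010 − 7.5601·16.3799)/18.0074 = 1.28685; ln C = (Σln s − k·Σln t)/n = 1.10853.

k = 1.287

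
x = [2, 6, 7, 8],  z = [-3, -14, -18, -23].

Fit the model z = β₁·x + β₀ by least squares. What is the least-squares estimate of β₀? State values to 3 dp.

From the data, Σx·x = 153, Σx = 23, Σ1 = 4.
Right-hand side: Σx·z = -400, Σz = -58.
AᵀA·[β₁, β₀]ᵀ = Aᵀz becomes [[153, 23]; [23, 4]]·[β₁, β₀]ᵀ = [-400, -58]ᵀ.
Eliminating β₀: 4·(row 1) − 23·(row 2) gives 83·β₁ = 4·(-400) − 23·(-58) = -266, so β₁ = -266/83.
Then β₀ = ((-58) − 23·(-266/83))/4 = 326/83.

β₀ = 3.928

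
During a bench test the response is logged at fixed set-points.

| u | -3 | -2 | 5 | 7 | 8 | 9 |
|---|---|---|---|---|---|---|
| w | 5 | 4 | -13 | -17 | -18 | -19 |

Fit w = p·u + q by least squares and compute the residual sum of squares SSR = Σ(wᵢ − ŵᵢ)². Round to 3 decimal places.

SSR = 4.951

Compute the Gram sums: Σu·u = 232, Σu = 24, Σ1 = 6.
Right-hand side: Σu·w = -522, Σw = -58.
Normal equations: [[232, 24]; [24, 6]]·[p, q]ᵀ = [-522, -58]ᵀ.
Δ = 232·6 − 24² = 816.
p = ((-522)·6 − 24·(-58))/816 = -145/68; q = (232·(-58) − 24·(-522))/816 = -58/51.
Residuals: -53/204, 89/102, -245/204, -191/204, 10/51, 271/204; SSR = 505/102.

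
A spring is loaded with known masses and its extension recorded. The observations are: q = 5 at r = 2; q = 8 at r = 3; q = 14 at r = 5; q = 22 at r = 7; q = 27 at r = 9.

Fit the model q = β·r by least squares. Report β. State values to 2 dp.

Sums needed: Σr·r = 168.
For Xᵀq: Σr·q = 501.
Normal equations: [[168]]·[β]ᵀ = [501]ᵀ.
β = 501/168 = 2.98214.

β = 2.98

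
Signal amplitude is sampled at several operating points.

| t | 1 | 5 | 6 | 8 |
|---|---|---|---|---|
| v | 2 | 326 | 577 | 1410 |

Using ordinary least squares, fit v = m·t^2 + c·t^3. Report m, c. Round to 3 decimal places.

m = -1.956, c = 2.998

Sums needed: Σt^2·t^2 = 6018, Σt^2·t^3 = 43670, Σt^3·t^3 = 324426.
Moment sums: Σt^2·v = 119164, Σt^3·v = 887304.
Normal equations: [[6018, 43670]; [43670, 324426]]·[m, c]ᵀ = [119164, 887304]ᵀ.
Eliminating c: 324426·(row 1) − 43670·(row 2) gives 45326768·m = 324426·119164 − 43670·887304 = -88665816, so m = -11083227/5665846.
Then c = (887304 − 43670·(-11083227/5665846))/324426 = 16987949/5665846.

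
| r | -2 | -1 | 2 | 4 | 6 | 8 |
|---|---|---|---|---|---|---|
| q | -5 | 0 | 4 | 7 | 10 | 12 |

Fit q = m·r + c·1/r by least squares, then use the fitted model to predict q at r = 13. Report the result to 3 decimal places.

Compute the Gram sums: Σr·r = 125, Σr·1/r = 6, Σ1/r·1/r = 925/576.
For Xᵀq: Σr·q = 202, Σ1/r·q = 113/12.
Normal equations: [[125, 6]; [6, 925/576]]·[m, c]ᵀ = [202, 113/12]ᵀ.
Determinant 125·(925/576) − 6² = 94889/576.
m = (202·(925/576) − 6·(113/12))/(94889/576) = 154306/94889; c = (125·(113/12) − 6·202)/(94889/576) = -20112/94889.
At r = 13: q̂ = (154306/94889)·(13) + (-20112/94889)·(1/13) = 26057602/1233557.

q̂ = 21.124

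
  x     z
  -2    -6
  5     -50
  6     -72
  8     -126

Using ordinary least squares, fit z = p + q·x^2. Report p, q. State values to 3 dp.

AᵀA·[p, q]ᵀ = Aᵀz reads: 4·p + 129·q = -254;  129·p + 6033·q = -11930.
(Σ1 = 4, Σx^2 = 129, Σx^2·x^2 = 6033, Σz = -254, Σx^2·z = -11930.)
Eliminating q: 6033·(row 1) − 129·(row 2) gives 7491·p = 6033·(-254) − 129·(-11930) = 6588, so p = 2196/2497.
Then q = ((-11930) − 129·(2196/2497))/6033 = -14954/7491.

p = 0.879, q = -1.996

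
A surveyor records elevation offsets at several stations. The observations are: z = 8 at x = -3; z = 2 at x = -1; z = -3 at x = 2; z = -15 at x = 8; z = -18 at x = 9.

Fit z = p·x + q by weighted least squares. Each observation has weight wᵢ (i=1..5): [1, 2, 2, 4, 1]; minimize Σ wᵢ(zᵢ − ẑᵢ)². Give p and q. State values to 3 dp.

From the data, Σwᵢ·x·x = 356, Σwᵢ·x = 40, Σwᵢ·1 = 10.
Right-hand side: Σwᵢ·x·z = -682, Σwᵢ·z = -72.
Normal equations: [[356, 40]; [40, 10]]·[p, q]ᵀ = [-682, -72]ᵀ.
Eliminating q: 10·(row 1) − 40·(row 2) gives 1960·p = 10·(-682) − 40·(-72) = -3940, so p = -197/98.
Then q = ((-72) − 40·(-197/98))/10 = 206/245.

p = -2.010, q = 0.841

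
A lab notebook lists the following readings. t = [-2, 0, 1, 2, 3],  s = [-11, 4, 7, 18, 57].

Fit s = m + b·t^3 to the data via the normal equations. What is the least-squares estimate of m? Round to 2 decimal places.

m = 4.15

MᵀM·[m, b]ᵀ = Mᵀs reads: 5·m + 28·b = 75;  28·m + 858·b = 1778.
det = 5·858 − 28² = 3506.
m = (75·858 − 28·1778)/3506 = 7283/1753; b = (5·1778 − 28·75)/3506 = 3395/1753.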